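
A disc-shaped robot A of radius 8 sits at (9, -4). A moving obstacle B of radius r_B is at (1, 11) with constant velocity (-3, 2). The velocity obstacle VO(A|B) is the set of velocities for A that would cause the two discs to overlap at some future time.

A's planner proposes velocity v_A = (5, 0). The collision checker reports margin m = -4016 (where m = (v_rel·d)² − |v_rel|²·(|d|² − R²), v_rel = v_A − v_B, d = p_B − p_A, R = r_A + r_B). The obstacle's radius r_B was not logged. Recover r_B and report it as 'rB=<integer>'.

m = -4016
d = (-8, 15);  v_rel = (8, -2),  |v_rel|² = 68
v_rel×d = (8)·(15) − (-2)·(-8) = 104
since m = R²·68 − 104²:  R² = (10816 + -4016) / 68 = 100
R = √100 = 10  ⇒  r_B = 10 − 8 = 2

rB=2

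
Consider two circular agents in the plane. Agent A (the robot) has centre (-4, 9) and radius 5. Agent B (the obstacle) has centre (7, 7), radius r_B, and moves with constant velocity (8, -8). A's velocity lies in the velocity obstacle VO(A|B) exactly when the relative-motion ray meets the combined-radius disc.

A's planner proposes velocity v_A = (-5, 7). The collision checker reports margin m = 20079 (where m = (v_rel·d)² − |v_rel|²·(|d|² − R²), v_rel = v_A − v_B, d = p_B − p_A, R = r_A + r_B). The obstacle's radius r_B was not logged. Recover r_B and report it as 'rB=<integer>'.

m = 20079
d = (11, -2);  v_rel = (-13, 15),  |v_rel|² = 394
v_rel×d = (-13)·(-2) − (15)·(11) = -139
since m = R²·394 − (-139)²:  R² = (19321 + 20079) / 394 = 100
R = √100 = 10  ⇒  r_B = 10 − 5 = 5

rB=5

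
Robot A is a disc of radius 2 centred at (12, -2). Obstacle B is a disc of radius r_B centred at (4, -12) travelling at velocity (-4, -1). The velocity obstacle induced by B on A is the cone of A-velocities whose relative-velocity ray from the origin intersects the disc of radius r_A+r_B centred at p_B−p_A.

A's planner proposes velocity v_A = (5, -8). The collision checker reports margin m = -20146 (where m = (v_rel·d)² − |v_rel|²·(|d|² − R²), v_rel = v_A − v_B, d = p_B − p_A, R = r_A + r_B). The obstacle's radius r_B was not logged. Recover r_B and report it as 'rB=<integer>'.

m = -20146
d = (-8, -10);  v_rel = (9, -7),  |v_rel|² = 130
v_rel×d = (9)·(-10) − (-7)·(-8) = -146
since m = R²·130 − (-146)²:  R² = (21316 + -20146) / 130 = 9
R = √9 = 3  ⇒  r_B = 3 − 2 = 1

rB=1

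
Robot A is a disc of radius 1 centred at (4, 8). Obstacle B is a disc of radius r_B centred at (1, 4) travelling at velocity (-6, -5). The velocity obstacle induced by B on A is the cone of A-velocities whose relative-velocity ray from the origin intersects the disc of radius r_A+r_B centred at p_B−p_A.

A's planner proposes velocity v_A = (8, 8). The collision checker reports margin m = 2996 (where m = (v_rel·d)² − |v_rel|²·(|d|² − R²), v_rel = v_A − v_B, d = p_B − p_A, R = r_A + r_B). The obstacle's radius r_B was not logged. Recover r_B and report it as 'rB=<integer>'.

m = 2996
d = (-3, -4);  v_rel = (14, 13),  |v_rel|² = 365
v_rel×d = (14)·(-4) − (13)·(-3) = -17
since m = R²·365 − (-17)²:  R² = (289 + 2996) / 365 = 9
R = √9 = 3  ⇒  r_B = 3 − 1 = 2

rB=2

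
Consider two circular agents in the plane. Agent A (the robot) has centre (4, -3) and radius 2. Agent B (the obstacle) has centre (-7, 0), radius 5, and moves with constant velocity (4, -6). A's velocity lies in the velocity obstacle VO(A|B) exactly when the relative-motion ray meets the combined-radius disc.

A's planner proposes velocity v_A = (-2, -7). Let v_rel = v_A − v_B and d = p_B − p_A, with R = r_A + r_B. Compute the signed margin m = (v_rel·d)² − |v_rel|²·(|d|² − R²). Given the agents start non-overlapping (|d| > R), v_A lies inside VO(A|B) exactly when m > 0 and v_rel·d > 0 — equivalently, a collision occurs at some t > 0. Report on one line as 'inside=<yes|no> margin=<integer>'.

d = (-11, 3),  |d|² = 130;  R = 2+5 = 7,  c = 130−7² = 81
v_rel = (-6, -1),  |v_rel|² = 37;  v_rel·d = (-6)·(-11) + (-1)·(3) = 63
37·t² − 126·t + 81 = 0  ⇒  m = 63² − 37·81 = 972
m = 972 > 0,  v_rel·d = 63 > 0  ⇒  inside

inside=yes margin=972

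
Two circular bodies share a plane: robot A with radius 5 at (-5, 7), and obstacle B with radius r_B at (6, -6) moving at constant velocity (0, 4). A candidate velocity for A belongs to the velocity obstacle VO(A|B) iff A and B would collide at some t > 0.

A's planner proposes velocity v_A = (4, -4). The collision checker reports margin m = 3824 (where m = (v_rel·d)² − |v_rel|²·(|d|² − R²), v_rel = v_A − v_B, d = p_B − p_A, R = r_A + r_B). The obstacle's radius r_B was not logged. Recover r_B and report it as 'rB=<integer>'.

m = 3824
d = (11, -13);  v_rel = (4, -8),  |v_rel|² = 80
v_rel×d = (4)·(-13) − (-8)·(11) = 36
since m = R²·80 − 36²:  R² = (1296 + 3824) / 80 = 64
R = √64 = 8  ⇒  r_B = 8 − 5 = 3

rB=3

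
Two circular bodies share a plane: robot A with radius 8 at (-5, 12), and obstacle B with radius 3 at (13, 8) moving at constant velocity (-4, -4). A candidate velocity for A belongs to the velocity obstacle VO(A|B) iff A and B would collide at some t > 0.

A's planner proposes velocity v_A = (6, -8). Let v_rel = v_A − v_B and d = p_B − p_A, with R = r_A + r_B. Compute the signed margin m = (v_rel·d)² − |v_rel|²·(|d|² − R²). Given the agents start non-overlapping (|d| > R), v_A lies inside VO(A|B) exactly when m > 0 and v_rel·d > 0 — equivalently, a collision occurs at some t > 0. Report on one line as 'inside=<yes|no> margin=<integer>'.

d = (18, -4),  |d|² = 340;  R = 8+3 = 11,  c = 340−11² = 219
v_rel = (10, -4),  |v_rel|² = 116;  v_rel·d = (10)·(18) + (-4)·(-4) = 196
116·t² − 392·t + 219 = 0  ⇒  m = 196² − 116·219 = 13012
m = 13012 > 0,  v_rel·d = 196 > 0  ⇒  inside

inside=yes margin=13012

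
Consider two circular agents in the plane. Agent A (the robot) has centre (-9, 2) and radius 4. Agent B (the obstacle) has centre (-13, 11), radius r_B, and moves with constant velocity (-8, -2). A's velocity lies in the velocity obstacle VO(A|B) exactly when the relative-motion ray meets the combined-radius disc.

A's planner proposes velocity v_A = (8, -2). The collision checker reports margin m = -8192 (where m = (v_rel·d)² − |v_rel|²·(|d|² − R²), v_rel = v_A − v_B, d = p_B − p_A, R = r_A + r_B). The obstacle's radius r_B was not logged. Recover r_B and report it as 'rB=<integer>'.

m = -8192
d = (-4, 9);  v_rel = (16, 0),  |v_rel|² = 256
v_rel×d = (16)·(9) − (0)·(-4) = 144
since m = R²·256 − 144²:  R² = (20736 + -8192) / 256 = 49
R = √49 = 7  ⇒  r_B = 7 − 4 = 3

rB=3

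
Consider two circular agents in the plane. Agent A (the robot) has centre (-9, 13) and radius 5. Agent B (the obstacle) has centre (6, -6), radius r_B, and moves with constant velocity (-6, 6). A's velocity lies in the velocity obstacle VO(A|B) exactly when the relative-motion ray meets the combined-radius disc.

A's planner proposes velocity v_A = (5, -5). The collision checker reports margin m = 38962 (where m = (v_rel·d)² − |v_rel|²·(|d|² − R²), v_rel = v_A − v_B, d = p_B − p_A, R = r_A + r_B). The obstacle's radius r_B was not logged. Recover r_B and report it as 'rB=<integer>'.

m = 38962
d = (15, -19);  v_rel = (11, -11),  |v_rel|² = 242
v_rel×d = (11)·(-19) − (-11)·(15) = -44
since m = R²·242 − (-44)²:  R² = (1936 + 38962) / 242 = 169
R = √169 = 13  ⇒  r_B = 13 − 5 = 8

rB=8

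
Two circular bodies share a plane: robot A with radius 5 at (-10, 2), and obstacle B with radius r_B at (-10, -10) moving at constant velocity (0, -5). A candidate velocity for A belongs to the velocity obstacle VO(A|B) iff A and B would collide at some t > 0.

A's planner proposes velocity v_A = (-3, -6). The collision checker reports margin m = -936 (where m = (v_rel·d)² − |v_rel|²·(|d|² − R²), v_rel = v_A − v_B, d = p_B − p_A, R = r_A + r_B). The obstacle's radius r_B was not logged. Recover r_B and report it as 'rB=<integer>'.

m = -936
d = (0, -12);  v_rel = (-3, -1),  |v_rel|² = 10
v_rel×d = (-3)·(-12) − (-1)·(0) = 36
since m = R²·10 − 36²:  R² = (1296 + -936) / 10 = 36
R = √36 = 6  ⇒  r_B = 6 − 5 = 1

rB=1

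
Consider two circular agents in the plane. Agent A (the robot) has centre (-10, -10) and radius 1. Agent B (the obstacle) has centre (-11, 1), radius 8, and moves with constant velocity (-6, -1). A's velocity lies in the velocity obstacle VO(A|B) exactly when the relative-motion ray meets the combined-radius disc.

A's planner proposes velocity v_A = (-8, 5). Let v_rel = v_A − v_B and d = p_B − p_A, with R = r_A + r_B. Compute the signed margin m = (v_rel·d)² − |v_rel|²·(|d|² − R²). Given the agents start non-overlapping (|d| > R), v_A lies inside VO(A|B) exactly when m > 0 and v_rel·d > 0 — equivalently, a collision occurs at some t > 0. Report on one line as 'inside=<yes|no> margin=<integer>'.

d = (-1, 11),  |d|² = 122;  R = 1+8 = 9,  c = 122−9² = 41
v_rel = (-2, 6),  |v_rel|² = 40;  v_rel·d = (-2)·(-1) + (6)·(11) = 68
40·t² − 136·t + 41 = 0  ⇒  m = 68² − 40·41 = 2984
m = 2984 > 0,  v_rel·d = 68 > 0  ⇒  inside

inside=yes margin=2984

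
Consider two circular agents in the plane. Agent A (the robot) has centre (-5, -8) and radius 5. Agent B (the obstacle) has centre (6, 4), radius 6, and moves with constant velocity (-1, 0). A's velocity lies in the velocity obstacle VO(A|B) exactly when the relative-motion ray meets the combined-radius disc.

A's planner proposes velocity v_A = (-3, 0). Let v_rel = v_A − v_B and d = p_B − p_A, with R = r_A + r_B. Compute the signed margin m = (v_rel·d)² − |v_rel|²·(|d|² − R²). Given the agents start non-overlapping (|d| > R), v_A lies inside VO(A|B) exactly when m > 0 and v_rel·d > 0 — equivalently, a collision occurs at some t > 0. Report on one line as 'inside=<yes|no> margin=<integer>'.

d = (11, 12),  |d|² = 265;  R = 5+6 = 11,  c = 265−11² = 144
v_rel = (-2, 0),  |v_rel|² = 4;  v_rel·d = (-2)·(11) + (0)·(12) = -22
4·t² + 44·t + 144 = 0  ⇒  m = (-22)² − 4·144 = -92
m = -92 < 0,  v_rel·d = -22 < 0  ⇒  outside

inside=no margin=-92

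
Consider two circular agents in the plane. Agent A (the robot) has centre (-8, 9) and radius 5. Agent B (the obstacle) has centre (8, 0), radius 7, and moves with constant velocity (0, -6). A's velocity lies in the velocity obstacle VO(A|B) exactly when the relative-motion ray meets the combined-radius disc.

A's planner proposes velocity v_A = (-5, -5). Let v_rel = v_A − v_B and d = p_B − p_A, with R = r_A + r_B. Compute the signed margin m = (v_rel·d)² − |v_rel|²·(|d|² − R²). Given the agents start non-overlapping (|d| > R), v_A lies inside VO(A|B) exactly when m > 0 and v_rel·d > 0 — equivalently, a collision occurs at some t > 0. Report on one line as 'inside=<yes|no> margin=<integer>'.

d = (16, -9),  |d|² = 337;  R = 5+7 = 12,  c = 337−12² = 193
v_rel = (-5, 1),  |v_rel|² = 26;  v_rel·d = (-5)·(16) + (1)·(-9) = -89
26·t² + 178·t + 193 = 0  ⇒  m = (-89)² − 26·193 = 2903
m = 2903 > 0,  v_rel·d = -89 < 0  ⇒  outside

inside=no margin=2903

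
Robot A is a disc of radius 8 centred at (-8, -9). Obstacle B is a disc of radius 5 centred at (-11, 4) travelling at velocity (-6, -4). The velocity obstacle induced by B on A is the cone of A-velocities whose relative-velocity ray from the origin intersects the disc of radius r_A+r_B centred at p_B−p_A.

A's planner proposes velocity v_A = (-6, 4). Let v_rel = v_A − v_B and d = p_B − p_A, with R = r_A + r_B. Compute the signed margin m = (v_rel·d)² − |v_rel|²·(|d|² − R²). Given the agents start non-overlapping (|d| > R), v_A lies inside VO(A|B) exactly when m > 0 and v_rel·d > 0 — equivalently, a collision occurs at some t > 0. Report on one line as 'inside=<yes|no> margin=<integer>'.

d = (-3, 13),  |d|² = 178;  R = 8+5 = 13,  c = 178−13² = 9
v_rel = (0, 8),  |v_rel|² = 64;  v_rel·d = (0)·(-3) + (8)·(13) = 104
64·t² − 208·t + 9 = 0  ⇒  m = 104² − 64·9 = 10240
m = 10240 > 0,  v_rel·d = 104 > 0  ⇒  inside

inside=yes margin=10240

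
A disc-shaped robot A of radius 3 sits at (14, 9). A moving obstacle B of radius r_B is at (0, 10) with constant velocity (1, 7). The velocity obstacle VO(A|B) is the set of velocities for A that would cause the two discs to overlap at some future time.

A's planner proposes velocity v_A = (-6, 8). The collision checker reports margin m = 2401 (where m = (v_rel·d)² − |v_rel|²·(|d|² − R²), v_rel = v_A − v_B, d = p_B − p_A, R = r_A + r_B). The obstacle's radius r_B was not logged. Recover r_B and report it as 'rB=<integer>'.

m = 2401
d = (-14, 1);  v_rel = (-7, 1),  |v_rel|² = 50
v_rel×d = (-7)·(1) − (1)·(-14) = 7
since m = R²·50 − 7²:  R² = (49 + 2401) / 50 = 49
R = √49 = 7  ⇒  r_B = 7 − 3 = 4

rB=4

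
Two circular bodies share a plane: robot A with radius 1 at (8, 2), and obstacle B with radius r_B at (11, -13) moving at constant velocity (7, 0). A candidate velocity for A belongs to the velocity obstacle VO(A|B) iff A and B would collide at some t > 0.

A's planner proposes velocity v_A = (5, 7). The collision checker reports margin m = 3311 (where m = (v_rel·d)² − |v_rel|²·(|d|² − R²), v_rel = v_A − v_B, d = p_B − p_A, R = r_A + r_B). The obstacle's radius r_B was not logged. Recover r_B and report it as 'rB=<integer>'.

m = 3311
d = (3, -15);  v_rel = (-2, 7),  |v_rel|² = 53
v_rel×d = (-2)·(-15) − (7)·(3) = 9
since m = R²·53 − 9²:  R² = (81 + 3311) / 53 = 64
R = √64 = 8  ⇒  r_B = 8 − 1 = 7

rB=7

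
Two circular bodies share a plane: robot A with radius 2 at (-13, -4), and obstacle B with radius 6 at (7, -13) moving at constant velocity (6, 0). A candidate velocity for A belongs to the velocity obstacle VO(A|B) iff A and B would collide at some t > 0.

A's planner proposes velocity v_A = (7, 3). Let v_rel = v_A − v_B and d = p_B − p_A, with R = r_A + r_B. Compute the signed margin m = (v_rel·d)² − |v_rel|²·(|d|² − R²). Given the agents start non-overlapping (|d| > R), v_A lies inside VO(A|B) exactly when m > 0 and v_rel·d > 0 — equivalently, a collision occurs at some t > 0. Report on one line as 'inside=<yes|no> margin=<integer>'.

d = (20, -9),  |d|² = 481;  R = 2+6 = 8,  c = 481−8² = 417
v_rel = (1, 3),  |v_rel|² = 10;  v_rel·d = (1)·(20) + (3)·(-9) = -7
10·t² + 14·t + 417 = 0  ⇒  m = (-7)² − 10·417 = -4121
m = -4121 < 0,  v_rel·d = -7 < 0  ⇒  outside

inside=no margin=-4121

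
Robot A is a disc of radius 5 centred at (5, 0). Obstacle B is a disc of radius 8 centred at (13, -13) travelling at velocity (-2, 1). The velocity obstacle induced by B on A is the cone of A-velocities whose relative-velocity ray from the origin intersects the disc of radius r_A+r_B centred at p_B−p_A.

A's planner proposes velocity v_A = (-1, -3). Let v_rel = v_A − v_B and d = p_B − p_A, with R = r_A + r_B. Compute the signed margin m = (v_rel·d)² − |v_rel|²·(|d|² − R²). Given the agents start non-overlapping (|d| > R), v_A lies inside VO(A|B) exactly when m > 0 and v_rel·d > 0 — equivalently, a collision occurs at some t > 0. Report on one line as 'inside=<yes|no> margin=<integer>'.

d = (8, -13),  |d|² = 233;  R = 5+8 = 13,  c = 233−13² = 64
v_rel = (1, -4),  |v_rel|² = 17;  v_rel·d = (1)·(8) + (-4)·(-13) = 60
17·t² − 120·t + 64 = 0  ⇒  m = 60² − 17·64 = 2512
m = 2512 > 0,  v_rel·d = 60 > 0  ⇒  inside

inside=yes margin=2512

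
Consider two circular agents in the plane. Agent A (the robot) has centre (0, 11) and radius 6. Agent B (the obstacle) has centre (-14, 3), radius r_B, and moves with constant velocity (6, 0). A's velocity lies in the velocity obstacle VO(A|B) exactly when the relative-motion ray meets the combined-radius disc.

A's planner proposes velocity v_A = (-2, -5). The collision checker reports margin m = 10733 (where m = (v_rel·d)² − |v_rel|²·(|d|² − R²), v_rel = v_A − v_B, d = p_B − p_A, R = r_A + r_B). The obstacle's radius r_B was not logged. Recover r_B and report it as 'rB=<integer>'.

m = 10733
d = (-14, -8);  v_rel = (-8, -5),  |v_rel|² = 89
v_rel×d = (-8)·(-8) − (-5)·(-14) = -6
since m = R²·89 − (-6)²:  R² = (36 + 10733) / 89 = 121
R = √121 = 11  ⇒  r_B = 11 − 6 = 5

rB=5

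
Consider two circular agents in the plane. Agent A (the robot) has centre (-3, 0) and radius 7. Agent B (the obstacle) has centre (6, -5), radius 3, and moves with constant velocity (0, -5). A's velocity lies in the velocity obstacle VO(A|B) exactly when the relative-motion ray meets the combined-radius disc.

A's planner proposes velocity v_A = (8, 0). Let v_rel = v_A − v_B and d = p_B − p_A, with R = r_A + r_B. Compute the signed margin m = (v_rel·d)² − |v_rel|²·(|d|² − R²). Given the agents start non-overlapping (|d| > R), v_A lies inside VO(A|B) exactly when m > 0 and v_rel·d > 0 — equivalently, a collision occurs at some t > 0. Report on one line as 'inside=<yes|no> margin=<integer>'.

d = (9, -5),  |d|² = 106;  R = 7+3 = 10,  c = 106−10² = 6
v_rel = (8, 5),  |v_rel|² = 89;  v_rel·d = (8)·(9) + (5)·(-5) = 47
89·t² − 94·t + 6 = 0  ⇒  m = 47² − 89·6 = 1675
m = 1675 > 0,  v_rel·d = 47 > 0  ⇒  inside

inside=yes margin=1675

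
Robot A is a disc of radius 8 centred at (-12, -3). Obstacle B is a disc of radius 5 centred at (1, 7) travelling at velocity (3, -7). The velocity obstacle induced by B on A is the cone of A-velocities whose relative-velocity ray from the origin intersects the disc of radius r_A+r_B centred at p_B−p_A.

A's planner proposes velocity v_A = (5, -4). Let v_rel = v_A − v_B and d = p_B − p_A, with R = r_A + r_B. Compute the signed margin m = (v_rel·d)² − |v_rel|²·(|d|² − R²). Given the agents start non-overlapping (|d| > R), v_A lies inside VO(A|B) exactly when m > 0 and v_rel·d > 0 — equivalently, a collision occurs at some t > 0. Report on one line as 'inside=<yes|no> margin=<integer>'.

d = (13, 10),  |d|² = 269;  R = 8+5 = 13,  c = 269−13² = 100
v_rel = (2, 3),  |v_rel|² = 13;  v_rel·d = (2)·(13) + (3)·(10) = 56
13·t² − 112·t + 100 = 0  ⇒  m = 56² − 13·100 = 1836
m = 1836 > 0,  v_rel·d = 56 > 0  ⇒  inside

inside=yes margin=1836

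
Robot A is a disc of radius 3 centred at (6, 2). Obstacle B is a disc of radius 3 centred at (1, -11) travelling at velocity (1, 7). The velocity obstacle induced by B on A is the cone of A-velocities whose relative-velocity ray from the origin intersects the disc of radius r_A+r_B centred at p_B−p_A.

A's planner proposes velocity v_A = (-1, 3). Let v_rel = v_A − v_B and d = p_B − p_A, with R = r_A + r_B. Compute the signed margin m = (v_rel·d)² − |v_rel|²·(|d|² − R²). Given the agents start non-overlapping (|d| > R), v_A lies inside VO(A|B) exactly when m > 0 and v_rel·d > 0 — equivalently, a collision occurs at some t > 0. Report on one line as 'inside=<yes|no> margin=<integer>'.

d = (-5, -13),  |d|² = 194;  R = 3+3 = 6,  c = 194−6² = 158
v_rel = (-2, -4),  |v_rel|² = 20;  v_rel·d = (-2)·(-5) + (-4)·(-13) = 62
20·t² − 124·t + 158 = 0  ⇒  m = 62² − 20·158 = 684
m = 684 > 0,  v_rel·d = 62 > 0  ⇒  inside

inside=yes margin=684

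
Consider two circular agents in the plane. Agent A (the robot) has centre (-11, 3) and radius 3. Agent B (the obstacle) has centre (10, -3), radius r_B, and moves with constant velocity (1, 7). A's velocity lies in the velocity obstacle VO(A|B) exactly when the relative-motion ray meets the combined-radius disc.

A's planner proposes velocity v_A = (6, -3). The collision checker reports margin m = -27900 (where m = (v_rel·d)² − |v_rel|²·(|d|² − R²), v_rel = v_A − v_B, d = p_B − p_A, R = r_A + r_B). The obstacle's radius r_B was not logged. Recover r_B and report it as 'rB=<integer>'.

m = -27900
d = (21, -6);  v_rel = (5, -10),  |v_rel|² = 125
v_rel×d = (5)·(-6) − (-10)·(21) = 180
since m = R²·125 − 180²:  R² = (32400 + -27900) / 125 = 36
R = √36 = 6  ⇒  r_B = 6 − 3 = 3

rB=3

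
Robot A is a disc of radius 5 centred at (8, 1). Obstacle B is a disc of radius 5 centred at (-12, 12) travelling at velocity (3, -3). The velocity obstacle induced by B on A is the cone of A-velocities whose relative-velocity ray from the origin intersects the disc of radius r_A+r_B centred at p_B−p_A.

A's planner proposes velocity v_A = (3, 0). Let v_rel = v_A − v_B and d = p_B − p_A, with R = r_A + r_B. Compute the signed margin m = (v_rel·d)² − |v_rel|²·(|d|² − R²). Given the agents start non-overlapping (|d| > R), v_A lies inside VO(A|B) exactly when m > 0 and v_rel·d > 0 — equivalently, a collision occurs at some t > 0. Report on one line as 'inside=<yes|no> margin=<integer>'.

d = (-20, 11),  |d|² = 521;  R = 5+5 = 10,  c = 521−10² = 421
v_rel = (0, 3),  |v_rel|² = 9;  v_rel·d = (0)·(-20) + (3)·(11) = 33
9·t² − 66·t + 421 = 0  ⇒  m = 33² − 9·421 = -2700
m = -2700 < 0,  v_rel·d = 33 > 0  ⇒  outside

inside=no margin=-2700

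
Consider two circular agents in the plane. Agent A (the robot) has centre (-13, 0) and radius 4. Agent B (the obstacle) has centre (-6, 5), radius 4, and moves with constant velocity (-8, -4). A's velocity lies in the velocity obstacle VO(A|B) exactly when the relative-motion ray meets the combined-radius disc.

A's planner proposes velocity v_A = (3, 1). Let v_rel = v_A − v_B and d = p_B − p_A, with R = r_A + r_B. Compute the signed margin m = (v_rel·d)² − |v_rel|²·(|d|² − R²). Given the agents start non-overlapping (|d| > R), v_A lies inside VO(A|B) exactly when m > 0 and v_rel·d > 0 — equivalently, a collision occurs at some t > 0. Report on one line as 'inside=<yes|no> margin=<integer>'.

d = (7, 5),  |d|² = 74;  R = 4+4 = 8,  c = 74−8² = 10
v_rel = (11, 5),  |v_rel|² = 146;  v_rel·d = (11)·(7) + (5)·(5) = 102
146·t² − 204·t + 10 = 0  ⇒  m = 102² − 146·10 = 8944
m = 8944 > 0,  v_rel·d = 102 > 0  ⇒  inside

inside=yes margin=8944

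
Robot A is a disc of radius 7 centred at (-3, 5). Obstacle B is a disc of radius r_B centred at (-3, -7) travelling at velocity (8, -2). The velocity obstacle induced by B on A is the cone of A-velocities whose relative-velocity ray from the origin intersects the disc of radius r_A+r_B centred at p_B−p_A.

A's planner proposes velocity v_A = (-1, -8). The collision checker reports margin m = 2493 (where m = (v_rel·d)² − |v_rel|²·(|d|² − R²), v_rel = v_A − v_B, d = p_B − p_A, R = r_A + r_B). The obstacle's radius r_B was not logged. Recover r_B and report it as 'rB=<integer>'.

m = 2493
d = (0, -12);  v_rel = (-9, -6),  |v_rel|² = 117
v_rel×d = (-9)·(-12) − (-6)·(0) = 108
since m = R²·117 − 108²:  R² = (11664 + 2493) / 117 = 121
R = √121 = 11  ⇒  r_B = 11 − 7 = 4

rB=4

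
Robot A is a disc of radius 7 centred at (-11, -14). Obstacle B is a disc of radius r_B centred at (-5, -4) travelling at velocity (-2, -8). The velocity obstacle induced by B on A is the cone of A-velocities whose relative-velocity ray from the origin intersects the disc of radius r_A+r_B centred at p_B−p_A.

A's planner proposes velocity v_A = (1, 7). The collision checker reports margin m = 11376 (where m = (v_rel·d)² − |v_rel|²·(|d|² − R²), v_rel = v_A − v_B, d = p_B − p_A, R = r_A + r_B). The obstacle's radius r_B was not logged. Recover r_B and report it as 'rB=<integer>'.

m = 11376
d = (6, 10);  v_rel = (3, 15),  |v_rel|² = 234
v_rel×d = (3)·(10) − (15)·(6) = -60
since m = R²·234 − (-60)²:  R² = (3600 + 11376) / 234 = 64
R = √64 = 8  ⇒  r_B = 8 − 7 = 1

rB=1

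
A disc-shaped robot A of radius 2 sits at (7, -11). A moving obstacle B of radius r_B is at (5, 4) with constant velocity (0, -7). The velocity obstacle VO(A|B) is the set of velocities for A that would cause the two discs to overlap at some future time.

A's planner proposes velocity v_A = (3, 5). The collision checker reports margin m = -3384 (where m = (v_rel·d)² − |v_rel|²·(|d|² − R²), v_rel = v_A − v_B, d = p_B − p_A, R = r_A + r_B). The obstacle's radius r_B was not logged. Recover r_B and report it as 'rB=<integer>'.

m = -3384
d = (-2, 15);  v_rel = (3, 12),  |v_rel|² = 153
v_rel×d = (3)·(15) − (12)·(-2) = 69
since m = R²·153 − 69²:  R² = (4761 + -3384) / 153 = 9
R = √9 = 3  ⇒  r_B = 3 − 2 = 1

rB=1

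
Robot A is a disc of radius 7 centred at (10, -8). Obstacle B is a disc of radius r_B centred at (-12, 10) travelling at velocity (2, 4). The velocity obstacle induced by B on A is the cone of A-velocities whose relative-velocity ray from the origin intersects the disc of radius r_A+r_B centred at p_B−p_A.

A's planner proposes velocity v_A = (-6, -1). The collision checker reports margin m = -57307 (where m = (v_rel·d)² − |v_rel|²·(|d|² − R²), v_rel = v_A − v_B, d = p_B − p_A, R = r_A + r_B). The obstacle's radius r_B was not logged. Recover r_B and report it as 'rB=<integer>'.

m = -57307
d = (-22, 18);  v_rel = (-8, -5),  |v_rel|² = 89
v_rel×d = (-8)·(18) − (-5)·(-22) = -254
since m = R²·89 − (-254)²:  R² = (64516 + -57307) / 89 = 81
R = √81 = 9  ⇒  r_B = 9 − 7 = 2

rB=2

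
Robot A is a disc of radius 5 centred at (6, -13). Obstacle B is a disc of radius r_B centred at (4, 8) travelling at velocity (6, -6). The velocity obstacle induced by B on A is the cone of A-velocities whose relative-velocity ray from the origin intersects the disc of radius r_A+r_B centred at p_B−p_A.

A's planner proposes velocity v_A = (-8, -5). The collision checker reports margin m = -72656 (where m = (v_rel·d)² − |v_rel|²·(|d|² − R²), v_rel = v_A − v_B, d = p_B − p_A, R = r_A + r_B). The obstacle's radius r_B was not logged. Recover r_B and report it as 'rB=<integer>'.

m = -72656
d = (-2, 21);  v_rel = (-14, 1),  |v_rel|² = 197
v_rel×d = (-14)·(21) − (1)·(-2) = -292
since m = R²·197 − (-292)²:  R² = (85264 + -72656) / 197 = 64
R = √64 = 8  ⇒  r_B = 8 − 5 = 3

rB=3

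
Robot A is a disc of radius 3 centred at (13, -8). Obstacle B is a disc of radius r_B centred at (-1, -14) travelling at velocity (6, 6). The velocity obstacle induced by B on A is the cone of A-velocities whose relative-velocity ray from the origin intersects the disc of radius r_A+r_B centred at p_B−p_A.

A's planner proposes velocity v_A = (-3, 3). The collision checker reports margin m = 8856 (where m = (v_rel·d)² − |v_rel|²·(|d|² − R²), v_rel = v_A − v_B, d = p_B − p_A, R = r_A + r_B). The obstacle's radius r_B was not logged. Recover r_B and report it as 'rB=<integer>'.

m = 8856
d = (-14, -6);  v_rel = (-9, -3),  |v_rel|² = 90
v_rel×d = (-9)·(-6) − (-3)·(-14) = 12
since m = R²·90 − 12²:  R² = (144 + 8856) / 90 = 100
R = √100 = 10  ⇒  r_B = 10 − 3 = 7

rB=7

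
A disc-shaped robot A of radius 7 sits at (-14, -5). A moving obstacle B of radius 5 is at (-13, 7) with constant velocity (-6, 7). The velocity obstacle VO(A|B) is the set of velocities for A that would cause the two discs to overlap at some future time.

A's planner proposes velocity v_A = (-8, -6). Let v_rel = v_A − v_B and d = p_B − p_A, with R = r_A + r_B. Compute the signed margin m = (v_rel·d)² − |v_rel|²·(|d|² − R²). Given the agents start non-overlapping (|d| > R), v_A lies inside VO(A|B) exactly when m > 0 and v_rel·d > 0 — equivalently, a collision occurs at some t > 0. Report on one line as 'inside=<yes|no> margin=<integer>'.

d = (1, 12),  |d|² = 145;  R = 7+5 = 12,  c = 145−12² = 1
v_rel = (-2, -13),  |v_rel|² = 173;  v_rel·d = (-2)·(1) + (-13)·(12) = -158
173·t² + 316·t + 1 = 0  ⇒  m = (-158)² − 173·1 = 24791
m = 24791 > 0,  v_rel·d = -158 < 0  ⇒  outside

inside=no margin=24791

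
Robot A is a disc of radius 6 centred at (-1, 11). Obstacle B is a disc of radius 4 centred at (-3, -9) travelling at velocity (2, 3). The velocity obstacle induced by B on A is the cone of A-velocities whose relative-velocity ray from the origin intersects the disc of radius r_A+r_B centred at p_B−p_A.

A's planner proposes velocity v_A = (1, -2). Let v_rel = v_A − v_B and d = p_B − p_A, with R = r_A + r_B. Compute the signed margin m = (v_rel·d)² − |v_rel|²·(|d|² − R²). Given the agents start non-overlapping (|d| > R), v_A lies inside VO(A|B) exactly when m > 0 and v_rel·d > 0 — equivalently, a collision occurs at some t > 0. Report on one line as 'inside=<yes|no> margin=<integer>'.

d = (-2, -20),  |d|² = 404;  R = 6+4 = 10,  c = 404−10² = 304
v_rel = (-1, -5),  |v_rel|² = 26;  v_rel·d = (-1)·(-2) + (-5)·(-20) = 102
26·t² − 204·t + 304 = 0  ⇒  m = 102² − 26·304 = 2500
m = 2500 > 0,  v_rel·d = 102 > 0  ⇒  inside

inside=yes margin=2500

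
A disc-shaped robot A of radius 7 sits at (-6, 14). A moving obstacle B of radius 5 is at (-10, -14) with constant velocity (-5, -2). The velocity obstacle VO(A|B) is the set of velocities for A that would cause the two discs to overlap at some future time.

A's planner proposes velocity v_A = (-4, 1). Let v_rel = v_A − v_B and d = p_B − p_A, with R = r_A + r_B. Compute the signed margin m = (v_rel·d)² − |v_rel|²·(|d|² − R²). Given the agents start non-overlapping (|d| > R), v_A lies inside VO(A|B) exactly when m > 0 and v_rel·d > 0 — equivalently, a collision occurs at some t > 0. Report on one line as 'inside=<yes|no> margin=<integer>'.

d = (-4, -28),  |d|² = 800;  R = 7+5 = 12,  c = 800−12² = 656
v_rel = (1, 3),  |v_rel|² = 10;  v_rel·d = (1)·(-4) + (3)·(-28) = -88
10·t² + 176·t + 656 = 0  ⇒  m = (-88)² − 10·656 = 1184
m = 1184 > 0,  v_rel·d = -88 < 0  ⇒  outside

inside=no margin=1184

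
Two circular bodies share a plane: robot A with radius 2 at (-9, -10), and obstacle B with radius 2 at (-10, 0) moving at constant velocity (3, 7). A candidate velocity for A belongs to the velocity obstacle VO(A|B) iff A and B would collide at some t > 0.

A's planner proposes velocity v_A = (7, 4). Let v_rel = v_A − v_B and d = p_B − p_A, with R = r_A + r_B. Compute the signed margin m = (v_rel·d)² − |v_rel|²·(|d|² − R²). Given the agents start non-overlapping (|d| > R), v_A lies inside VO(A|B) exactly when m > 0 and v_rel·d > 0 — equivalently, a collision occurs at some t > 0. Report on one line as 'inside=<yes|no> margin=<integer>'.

d = (-1, 10),  |d|² = 101;  R = 2+2 = 4,  c = 101−4² = 85
v_rel = (4, -3),  |v_rel|² = 25;  v_rel·d = (4)·(-1) + (-3)·(10) = -34
25·t² + 68·t + 85 = 0  ⇒  m = (-34)² − 25·85 = -969
m = -969 < 0,  v_rel·d = -34 < 0  ⇒  outside

inside=no margin=-969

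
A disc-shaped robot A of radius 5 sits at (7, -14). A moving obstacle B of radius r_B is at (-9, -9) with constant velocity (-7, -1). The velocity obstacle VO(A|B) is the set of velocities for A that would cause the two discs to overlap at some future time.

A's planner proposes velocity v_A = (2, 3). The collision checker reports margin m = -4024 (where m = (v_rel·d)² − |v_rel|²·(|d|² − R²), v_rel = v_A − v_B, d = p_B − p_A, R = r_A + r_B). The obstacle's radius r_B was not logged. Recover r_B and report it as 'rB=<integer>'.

m = -4024
d = (-16, 5);  v_rel = (9, 4),  |v_rel|² = 97
v_rel×d = (9)·(5) − (4)·(-16) = 109
since m = R²·97 − 109²:  R² = (11881 + -4024) / 97 = 81
R = √81 = 9  ⇒  r_B = 9 − 5 = 4

rB=4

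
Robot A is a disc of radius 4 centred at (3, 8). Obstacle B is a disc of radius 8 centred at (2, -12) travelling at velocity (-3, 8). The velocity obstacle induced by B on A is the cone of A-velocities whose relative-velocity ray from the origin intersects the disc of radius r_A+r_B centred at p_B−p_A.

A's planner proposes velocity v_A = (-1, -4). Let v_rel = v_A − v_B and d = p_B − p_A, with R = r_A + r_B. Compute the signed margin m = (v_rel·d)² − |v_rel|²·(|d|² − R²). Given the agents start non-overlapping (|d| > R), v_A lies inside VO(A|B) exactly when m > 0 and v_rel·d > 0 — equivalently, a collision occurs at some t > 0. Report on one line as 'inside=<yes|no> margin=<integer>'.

d = (-1, -20),  |d|² = 401;  R = 4+8 = 12,  c = 401−12² = 257
v_rel = (2, -12),  |v_rel|² = 148;  v_rel·d = (2)·(-1) + (-12)·(-20) = 238
148·t² − 476·t + 257 = 0  ⇒  m = 238² − 148·257 = 18608
m = 18608 > 0,  v_rel·d = 238 > 0  ⇒  inside

inside=yes margin=18608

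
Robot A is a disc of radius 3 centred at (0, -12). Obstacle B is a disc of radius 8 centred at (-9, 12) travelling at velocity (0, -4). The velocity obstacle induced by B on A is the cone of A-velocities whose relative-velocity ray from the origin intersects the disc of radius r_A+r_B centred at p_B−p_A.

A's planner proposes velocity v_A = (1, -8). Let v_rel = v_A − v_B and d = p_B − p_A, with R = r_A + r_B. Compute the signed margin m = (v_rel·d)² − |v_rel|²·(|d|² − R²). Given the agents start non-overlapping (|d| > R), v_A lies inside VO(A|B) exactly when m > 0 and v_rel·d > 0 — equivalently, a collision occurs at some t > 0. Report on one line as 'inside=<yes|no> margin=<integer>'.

d = (-9, 24),  |d|² = 657;  R = 3+8 = 11,  c = 657−11² = 536
v_rel = (1, -4),  |v_rel|² = 17;  v_rel·d = (1)·(-9) + (-4)·(24) = -105
17·t² + 210·t + 536 = 0  ⇒  m = (-105)² − 17·536 = 1913
m = 1913 > 0,  v_rel·d = -105 < 0  ⇒  outside

inside=no margin=1913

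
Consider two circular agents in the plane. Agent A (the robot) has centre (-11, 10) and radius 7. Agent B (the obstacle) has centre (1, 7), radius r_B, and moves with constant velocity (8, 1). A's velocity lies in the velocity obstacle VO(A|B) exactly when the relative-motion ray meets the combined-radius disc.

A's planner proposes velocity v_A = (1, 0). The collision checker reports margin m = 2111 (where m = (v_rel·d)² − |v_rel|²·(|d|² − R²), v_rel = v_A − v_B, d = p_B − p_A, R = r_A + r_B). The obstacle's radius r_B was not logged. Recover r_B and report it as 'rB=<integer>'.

m = 2111
d = (12, -3);  v_rel = (-7, -1),  |v_rel|² = 50
v_rel×d = (-7)·(-3) − (-1)·(12) = 33
since m = R²·50 − 33²:  R² = (1089 + 2111) / 50 = 64
R = √64 = 8  ⇒  r_B = 8 − 7 = 1

rB=1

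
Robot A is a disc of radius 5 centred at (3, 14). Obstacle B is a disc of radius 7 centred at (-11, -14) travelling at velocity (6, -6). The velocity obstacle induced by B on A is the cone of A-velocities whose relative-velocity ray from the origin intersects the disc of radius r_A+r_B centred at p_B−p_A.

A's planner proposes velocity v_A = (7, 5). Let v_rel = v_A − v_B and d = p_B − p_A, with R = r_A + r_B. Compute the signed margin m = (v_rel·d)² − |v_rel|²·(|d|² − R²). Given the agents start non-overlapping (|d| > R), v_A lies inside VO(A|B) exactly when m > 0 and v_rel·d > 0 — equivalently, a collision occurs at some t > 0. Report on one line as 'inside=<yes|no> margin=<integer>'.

d = (-14, -28),  |d|² = 980;  R = 5+7 = 12,  c = 980−12² = 836
v_rel = (1, 11),  |v_rel|² = 122;  v_rel·d = (1)·(-14) + (11)·(-28) = -322
122·t² + 644·t + 836 = 0  ⇒  m = (-322)² − 122·836 = 1692
m = 1692 > 0,  v_rel·d = -322 < 0  ⇒  outside

inside=no margin=1692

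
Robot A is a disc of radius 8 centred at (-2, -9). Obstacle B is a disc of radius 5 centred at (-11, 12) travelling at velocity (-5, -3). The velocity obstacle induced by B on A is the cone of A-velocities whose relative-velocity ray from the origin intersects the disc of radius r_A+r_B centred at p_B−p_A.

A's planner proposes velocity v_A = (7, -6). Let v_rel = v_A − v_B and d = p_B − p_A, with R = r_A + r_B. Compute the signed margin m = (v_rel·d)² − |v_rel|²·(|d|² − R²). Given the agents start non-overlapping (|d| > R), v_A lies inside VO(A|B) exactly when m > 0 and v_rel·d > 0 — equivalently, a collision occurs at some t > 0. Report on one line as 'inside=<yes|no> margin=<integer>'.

d = (-9, 21),  |d|² = 522;  R = 8+5 = 13,  c = 522−13² = 353
v_rel = (12, -3),  |v_rel|² = 153;  v_rel·d = (12)·(-9) + (-3)·(21) = -171
153·t² + 342·t + 353 = 0  ⇒  m = (-171)² − 153·353 = -24768
m = -24768 < 0,  v_rel·d = -171 < 0  ⇒  outside

inside=no margin=-24768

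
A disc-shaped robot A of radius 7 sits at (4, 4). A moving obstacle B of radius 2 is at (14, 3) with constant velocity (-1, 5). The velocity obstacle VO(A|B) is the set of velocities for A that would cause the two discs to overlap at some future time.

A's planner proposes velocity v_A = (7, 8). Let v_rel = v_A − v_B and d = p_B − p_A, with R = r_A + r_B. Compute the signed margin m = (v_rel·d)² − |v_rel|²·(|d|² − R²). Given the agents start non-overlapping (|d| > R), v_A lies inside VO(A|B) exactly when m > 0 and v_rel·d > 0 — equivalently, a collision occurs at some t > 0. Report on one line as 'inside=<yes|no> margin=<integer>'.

d = (10, -1),  |d|² = 101;  R = 7+2 = 9,  c = 101−9² = 20
v_rel = (8, 3),  |v_rel|² = 73;  v_rel·d = (8)·(10) + (3)·(-1) = 77
73·t² − 154·t + 20 = 0  ⇒  m = 77² − 73·20 = 4469
m = 4469 > 0,  v_rel·d = 77 > 0  ⇒  inside

inside=yes margin=4469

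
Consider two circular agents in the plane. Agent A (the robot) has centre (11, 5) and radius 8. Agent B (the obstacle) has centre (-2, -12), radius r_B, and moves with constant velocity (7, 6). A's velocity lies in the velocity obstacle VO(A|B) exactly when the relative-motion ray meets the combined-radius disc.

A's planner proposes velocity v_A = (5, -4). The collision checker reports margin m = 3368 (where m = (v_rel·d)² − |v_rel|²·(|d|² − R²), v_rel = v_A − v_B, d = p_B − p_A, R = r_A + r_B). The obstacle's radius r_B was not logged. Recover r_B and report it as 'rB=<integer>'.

m = 3368
d = (-13, -17);  v_rel = (-2, -10),  |v_rel|² = 104
v_rel×d = (-2)·(-17) − (-10)·(-13) = -96
since m = R²·104 − (-96)²:  R² = (9216 + 3368) / 104 = 121
R = √121 = 11  ⇒  r_B = 11 − 8 = 3

rB=3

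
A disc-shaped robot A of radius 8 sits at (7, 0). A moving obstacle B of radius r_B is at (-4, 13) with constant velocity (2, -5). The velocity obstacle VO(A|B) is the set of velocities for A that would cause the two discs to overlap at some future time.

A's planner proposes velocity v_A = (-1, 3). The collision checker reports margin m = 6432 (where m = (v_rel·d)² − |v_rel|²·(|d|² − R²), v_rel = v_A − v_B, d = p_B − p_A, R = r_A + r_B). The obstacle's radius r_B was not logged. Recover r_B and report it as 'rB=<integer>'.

m = 6432
d = (-11, 13);  v_rel = (-3, 8),  |v_rel|² = 73
v_rel×d = (-3)·(13) − (8)·(-11) = 49
since m = R²·73 − 49²:  R² = (2401 + 6432) / 73 = 121
R = √121 = 11  ⇒  r_B = 11 − 8 = 3

rB=3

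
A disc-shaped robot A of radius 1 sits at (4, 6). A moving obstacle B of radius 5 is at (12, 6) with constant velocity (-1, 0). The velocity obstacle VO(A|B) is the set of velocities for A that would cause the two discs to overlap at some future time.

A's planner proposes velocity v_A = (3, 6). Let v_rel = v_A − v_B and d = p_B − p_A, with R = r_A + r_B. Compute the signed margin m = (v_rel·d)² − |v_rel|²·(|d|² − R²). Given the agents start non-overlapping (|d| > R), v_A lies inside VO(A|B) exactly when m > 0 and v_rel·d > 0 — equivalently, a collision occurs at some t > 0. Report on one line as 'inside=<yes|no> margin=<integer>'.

d = (8, 0),  |d|² = 64;  R = 1+5 = 6,  c = 64−6² = 28
v_rel = (4, 6),  |v_rel|² = 52;  v_rel·d = (4)·(8) + (6)·(0) = 32
52·t² − 64·t + 28 = 0  ⇒  m = 32² − 52·28 = -432
m = -432 < 0,  v_rel·d = 32 > 0  ⇒  outside

inside=no margin=-432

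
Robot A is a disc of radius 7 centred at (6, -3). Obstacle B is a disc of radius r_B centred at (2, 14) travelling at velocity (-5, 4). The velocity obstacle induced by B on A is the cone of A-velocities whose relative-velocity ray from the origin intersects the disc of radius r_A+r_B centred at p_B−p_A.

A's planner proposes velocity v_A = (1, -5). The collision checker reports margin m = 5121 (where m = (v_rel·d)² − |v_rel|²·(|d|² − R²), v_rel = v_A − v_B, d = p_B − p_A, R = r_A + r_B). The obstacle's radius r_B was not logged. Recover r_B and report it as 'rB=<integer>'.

m = 5121
d = (-4, 17);  v_rel = (6, -9),  |v_rel|² = 117
v_rel×d = (6)·(17) − (-9)·(-4) = 66
since m = R²·117 − 66²:  R² = (4356 + 5121) / 117 = 81
R = √81 = 9  ⇒  r_B = 9 − 7 = 2

rB=2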